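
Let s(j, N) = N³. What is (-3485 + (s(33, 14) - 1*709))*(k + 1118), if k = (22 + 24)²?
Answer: -4689300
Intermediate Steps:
k = 2116 (k = 46² = 2116)
(-3485 + (s(33, 14) - 1*709))*(k + 1118) = (-3485 + (14³ - 1*709))*(2116 + 1118) = (-3485 + (2744 - 709))*3234 = (-3485 + 2035)*3234 = -1450*3234 = -4689300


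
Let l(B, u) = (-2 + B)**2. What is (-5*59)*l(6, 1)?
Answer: -4720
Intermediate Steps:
(-5*59)*l(6, 1) = (-5*59)*(-2 + 6)**2 = -295*4**2 = -295*16 = -4720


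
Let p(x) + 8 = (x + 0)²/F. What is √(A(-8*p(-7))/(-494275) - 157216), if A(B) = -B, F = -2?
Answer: 2*I*√384090911241485/98855 ≈ 396.5*I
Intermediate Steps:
p(x) = -8 - x²/2 (p(x) = -8 + (x + 0)²/(-2) = -8 + x²*(-½) = -8 - x²/2)
√(A(-8*p(-7))/(-494275) - 157216) = √(-(-8)*(-8 - ½*(-7)²)/(-494275) - 157216) = √(-(-8)*(-8 - ½*49)*(-1/494275) - 157216) = √(-(-8)*(-8 - 49/2)*(-1/494275) - 157216) = √(-(-8)*(-65)/2*(-1/494275) - 157216) = √(-1*260*(-1/494275) - 157216) = √(-260*(-1/494275) - 157216) = √(52/98855 - 157216) = √(-15541587628/98855) = 2*I*√384090911241485/98855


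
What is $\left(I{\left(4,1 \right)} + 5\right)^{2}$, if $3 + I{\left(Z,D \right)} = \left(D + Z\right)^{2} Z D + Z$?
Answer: $11236$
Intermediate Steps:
$I{\left(Z,D \right)} = -3 + Z + D Z \left(D + Z\right)^{2}$ ($I{\left(Z,D \right)} = -3 + \left(\left(D + Z\right)^{2} Z D + Z\right) = -3 + \left(Z \left(D + Z\right)^{2} D + Z\right) = -3 + \left(D Z \left(D + Z\right)^{2} + Z\right) = -3 + \left(Z + D Z \left(D + Z\right)^{2}\right) = -3 + Z + D Z \left(D + Z\right)^{2}$)
$\left(I{\left(4,1 \right)} + 5\right)^{2} = \left(\left(-3 + 4 + 1 \cdot 4 \left(1 + 4\right)^{2}\right) + 5\right)^{2} = \left(\left(-3 + 4 + 1 \cdot 4 \cdot 5^{2}\right) + 5\right)^{2} = \left(\left(-3 + 4 + 1 \cdot 4 \cdot 25\right) + 5\right)^{2} = \left(\left(-3 + 4 + 100\right) + 5\right)^{2} = \left(101 + 5\right)^{2} = 106^{2} = 11236$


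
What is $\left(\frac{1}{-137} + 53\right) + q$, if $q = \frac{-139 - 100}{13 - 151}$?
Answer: $\frac{1034623}{18906} \approx 54.725$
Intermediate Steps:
$q = \frac{239}{138}$ ($q = - \frac{239}{-138} = \left(-239\right) \left(- \frac{1}{138}\right) = \frac{239}{138} \approx 1.7319$)
$\left(\frac{1}{-137} + 53\right) + q = \left(\frac{1}{-137} + 53\right) + \frac{239}{138} = \left(- \frac{1}{137} + 53\right) + \frac{239}{138} = \frac{7260}{137} + \frac{239}{138} = \frac{1034623}{18906}$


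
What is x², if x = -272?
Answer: 73984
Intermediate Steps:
x² = (-272)² = 73984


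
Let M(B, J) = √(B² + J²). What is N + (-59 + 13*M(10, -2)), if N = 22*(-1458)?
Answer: -32135 + 26*√26 ≈ -32002.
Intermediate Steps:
N = -32076
N + (-59 + 13*M(10, -2)) = -32076 + (-59 + 13*√(10² + (-2)²)) = -32076 + (-59 + 13*√(100 + 4)) = -32076 + (-59 + 13*√104) = -32076 + (-59 + 13*(2*√26)) = -32076 + (-59 + 26*√26) = -32135 + 26*√26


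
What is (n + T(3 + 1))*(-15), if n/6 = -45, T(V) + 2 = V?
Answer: 4020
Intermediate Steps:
T(V) = -2 + V
n = -270 (n = 6*(-45) = -270)
(n + T(3 + 1))*(-15) = (-270 + (-2 + (3 + 1)))*(-15) = (-270 + (-2 + 4))*(-15) = (-270 + 2)*(-15) = -268*(-15) = 4020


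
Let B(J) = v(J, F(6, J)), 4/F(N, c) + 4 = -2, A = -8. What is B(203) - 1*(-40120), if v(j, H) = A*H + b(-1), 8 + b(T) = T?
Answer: 120349/3 ≈ 40116.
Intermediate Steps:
b(T) = -8 + T
F(N, c) = -2/3 (F(N, c) = 4/(-4 - 2) = 4/(-6) = 4*(-1/6) = -2/3)
v(j, H) = -9 - 8*H (v(j, H) = -8*H + (-8 - 1) = -8*H - 9 = -9 - 8*H)
B(J) = -11/3 (B(J) = -9 - 8*(-2/3) = -9 + 16/3 = -11/3)
B(203) - 1*(-40120) = -11/3 - 1*(-40120) = -11/3 + 40120 = 120349/3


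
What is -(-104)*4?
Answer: 416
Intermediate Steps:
-(-104)*4 = -104*(-4) = 416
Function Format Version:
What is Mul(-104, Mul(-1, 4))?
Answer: 416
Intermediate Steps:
Mul(-104, Mul(-1, 4)) = Mul(-104, -4) = 416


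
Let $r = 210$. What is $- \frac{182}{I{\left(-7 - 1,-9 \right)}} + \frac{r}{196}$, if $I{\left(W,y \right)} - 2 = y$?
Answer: $\frac{379}{14} \approx 27.071$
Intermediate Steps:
$I{\left(W,y \right)} = 2 + y$
$- \frac{182}{I{\left(-7 - 1,-9 \right)}} + \frac{r}{196} = - \frac{182}{2 - 9} + \frac{210}{196} = - \frac{182}{-7} + 210 \cdot \frac{1}{196} = \left(-182\right) \left(- \frac{1}{7}\right) + \frac{15}{14} = 26 + \frac{15}{14} = \frac{379}{14}$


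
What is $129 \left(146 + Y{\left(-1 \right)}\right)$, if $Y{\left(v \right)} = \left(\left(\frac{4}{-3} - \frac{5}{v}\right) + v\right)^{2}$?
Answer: $\frac{59254}{3} \approx 19751.0$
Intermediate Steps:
$Y{\left(v \right)} = \left(- \frac{4}{3} + v - \frac{5}{v}\right)^{2}$ ($Y{\left(v \right)} = \left(\left(4 \left(- \frac{1}{3}\right) - \frac{5}{v}\right) + v\right)^{2} = \left(\left(- \frac{4}{3} - \frac{5}{v}\right) + v\right)^{2} = \left(- \frac{4}{3} + v - \frac{5}{v}\right)^{2}$)
$129 \left(146 + Y{\left(-1 \right)}\right) = 129 \left(146 + \frac{\left(15 - 3 \left(-1\right)^{2} + 4 \left(-1\right)\right)^{2}}{9 \cdot 1}\right) = 129 \left(146 + \frac{1}{9} \cdot 1 \left(15 - 3 - 4\right)^{2}\right) = 129 \left(146 + \frac{1}{9} \cdot 1 \cdot 8^{2}\right) = 129 \left(146 + \frac{1}{9} \cdot 1 \cdot 64\right) = 129 \left(146 + \frac{64}{9}\right) = 129 \cdot \frac{1378}{9} = \frac{59254}{3}$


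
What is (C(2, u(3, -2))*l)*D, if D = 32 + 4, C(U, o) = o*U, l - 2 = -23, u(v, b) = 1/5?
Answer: -1512/5 ≈ -302.40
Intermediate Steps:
u(v, b) = 1/5
l = -21 (l = 2 - 23 = -21)
C(U, o) = U*o
D = 36
(C(2, u(3, -2))*l)*D = ((2*(1/5))*(-21))*36 = ((2/5)*(-21))*36 = -42/5*36 = -1512/5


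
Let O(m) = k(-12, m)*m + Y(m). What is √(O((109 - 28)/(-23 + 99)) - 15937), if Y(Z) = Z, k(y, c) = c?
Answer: 7*I*√1878355/76 ≈ 126.23*I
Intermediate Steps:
O(m) = m + m² (O(m) = m*m + m = m² + m = m + m²)
√(O((109 - 28)/(-23 + 99)) - 15937) = √(((109 - 28)/(-23 + 99))*(1 + (109 - 28)/(-23 + 99)) - 15937) = √((81/76)*(1 + 81/76) - 15937) = √((81*(1/76))*(1 + 81*(1/76)) - 15937) = √(81*(1 + 81/76)/76 - 15937) = √((81/76)*(157/76) - 15937) = √(12717/5776 - 15937) = √(-92039395/5776) = 7*I*√1878355/76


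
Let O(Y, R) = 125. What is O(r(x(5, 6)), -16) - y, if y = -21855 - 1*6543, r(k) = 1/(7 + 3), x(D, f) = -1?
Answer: 28523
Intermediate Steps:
r(k) = ⅒ (r(k) = 1/10 = ⅒)
y = -28398 (y = -21855 - 6543 = -28398)
O(r(x(5, 6)), -16) - y = 125 - 1*(-28398) = 125 + 28398 = 28523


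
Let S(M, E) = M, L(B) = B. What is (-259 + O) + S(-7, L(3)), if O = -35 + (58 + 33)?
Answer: -210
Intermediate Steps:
O = 56 (O = -35 + 91 = 56)
(-259 + O) + S(-7, L(3)) = (-259 + 56) - 7 = -203 - 7 = -210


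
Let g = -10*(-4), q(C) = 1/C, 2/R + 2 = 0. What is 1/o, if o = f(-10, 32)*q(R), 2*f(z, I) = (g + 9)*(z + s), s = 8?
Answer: 1/49 ≈ 0.020408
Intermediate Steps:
R = -1 (R = 2/(-2 + 0) = 2/(-2) = 2*(-1/2) = -1)
g = 40 (g = -5*(-8) = 40)
f(z, I) = 196 + 49*z/2 (f(z, I) = ((40 + 9)*(z + 8))/2 = (49*(8 + z))/2 = (392 + 49*z)/2 = 196 + 49*z/2)
o = 49 (o = (196 + (49/2)*(-10))/(-1) = (196 - 245)*(-1) = -49*(-1) = 49)
1/o = 1/49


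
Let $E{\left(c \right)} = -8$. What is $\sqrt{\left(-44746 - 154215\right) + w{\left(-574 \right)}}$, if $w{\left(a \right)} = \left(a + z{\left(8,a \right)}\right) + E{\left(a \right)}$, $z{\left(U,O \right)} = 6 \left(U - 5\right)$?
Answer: $5 i \sqrt{7981} \approx 446.68 i$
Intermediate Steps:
$z{\left(U,O \right)} = -30 + 6 U$ ($z{\left(U,O \right)} = 6 \left(-5 + U\right) = -30 + 6 U$)
$w{\left(a \right)} = 10 + a$ ($w{\left(a \right)} = \left(a + \left(-30 + 6 \cdot 8\right)\right) - 8 = \left(a + \left(-30 + 48\right)\right) - 8 = \left(a + 18\right) - 8 = \left(18 + a\right) - 8 = 10 + a$)
$\sqrt{\left(-44746 - 154215\right) + w{\left(-574 \right)}} = \sqrt{\left(-44746 - 154215\right) + \left(10 - 574\right)} = \sqrt{\left(-44746 - 154215\right) - 564} = \sqrt{-198961 - 564} = \sqrt{-199525} = 5 i \sqrt{7981}$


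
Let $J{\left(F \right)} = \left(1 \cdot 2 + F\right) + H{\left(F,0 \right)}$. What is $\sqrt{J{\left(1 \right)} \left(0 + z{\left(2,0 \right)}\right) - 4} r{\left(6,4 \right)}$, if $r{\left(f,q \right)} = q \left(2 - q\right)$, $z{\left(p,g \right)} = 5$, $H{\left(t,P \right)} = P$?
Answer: $- 8 \sqrt{11} \approx -26.533$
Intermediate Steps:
$J{\left(F \right)} = 2 + F$ ($J{\left(F \right)} = \left(1 \cdot 2 + F\right) + 0 = \left(2 + F\right) + 0 = 2 + F$)
$\sqrt{J{\left(1 \right)} \left(0 + z{\left(2,0 \right)}\right) - 4} r{\left(6,4 \right)} = \sqrt{\left(2 + 1\right) \left(0 + 5\right) - 4} \cdot 4 \left(2 - 4\right) = \sqrt{3 \cdot 5 - 4} \cdot 4 \left(2 - 4\right) = \sqrt{15 - 4} \cdot 4 \left(-2\right) = \sqrt{11} \left(-8\right) = - 8 \sqrt{11}$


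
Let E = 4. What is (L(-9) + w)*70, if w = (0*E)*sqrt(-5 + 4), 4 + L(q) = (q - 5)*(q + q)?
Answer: 17360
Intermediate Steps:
L(q) = -4 + 2*q*(-5 + q) (L(q) = -4 + (q - 5)*(q + q) = -4 + (-5 + q)*(2*q) = -4 + 2*q*(-5 + q))
w = 0 (w = (0*4)*sqrt(-5 + 4) = 0*sqrt(-1) = 0*I = 0)
(L(-9) + w)*70 = ((-4 - 10*(-9) + 2*(-9)**2) + 0)*70 = ((-4 + 90 + 2*81) + 0)*70 = ((-4 + 90 + 162) + 0)*70 = (248 + 0)*70 = 248*70 = 17360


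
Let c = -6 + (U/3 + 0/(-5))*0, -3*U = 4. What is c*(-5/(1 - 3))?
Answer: -15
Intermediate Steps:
U = -4/3 (U = -⅓*4 = -4/3 ≈ -1.3333)
c = -6 (c = -6 + (-4/3/3 + 0/(-5))*0 = -6 + (-4/3*⅓ + 0*(-⅕))*0 = -6 + (-4/9 + 0)*0 = -6 - 4/9*0 = -6 + 0 = -6)
c*(-5/(1 - 3)) = -(-30)/(1 - 3) = -(-30)/(-2) = -(-30)*(-1)/2 = -6*5/2 = -15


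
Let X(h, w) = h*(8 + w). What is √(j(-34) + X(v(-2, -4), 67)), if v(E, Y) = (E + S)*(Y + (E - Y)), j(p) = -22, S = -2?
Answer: 17*√2 ≈ 24.042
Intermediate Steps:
v(E, Y) = E*(-2 + E) (v(E, Y) = (E - 2)*(Y + (E - Y)) = (-2 + E)*E = E*(-2 + E))
√(j(-34) + X(v(-2, -4), 67)) = √(-22 + (-2*(-2 - 2))*(8 + 67)) = √(-22 - 2*(-4)*75) = √(-22 + 8*75) = √(-22 + 600) = √578 = 17*√2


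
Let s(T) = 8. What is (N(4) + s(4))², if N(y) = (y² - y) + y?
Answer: 576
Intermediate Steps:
N(y) = y²
(N(4) + s(4))² = (4² + 8)² = (16 + 8)² = 24² = 576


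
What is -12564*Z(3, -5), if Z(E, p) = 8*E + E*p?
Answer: -113076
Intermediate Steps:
-12564*Z(3, -5) = -37692*(8 - 5) = -37692*3 = -12564*9 = -113076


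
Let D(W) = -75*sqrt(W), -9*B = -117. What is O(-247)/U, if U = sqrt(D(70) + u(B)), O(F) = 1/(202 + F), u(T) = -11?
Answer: I/(45*sqrt(11 + 75*sqrt(70))) ≈ 0.00087945*I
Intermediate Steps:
B = 13 (B = -1/9*(-117) = 13)
U = sqrt(-11 - 75*sqrt(70)) (U = sqrt(-75*sqrt(70) - 11) = sqrt(-11 - 75*sqrt(70)) ≈ 25.268*I)
O(-247)/U = 1/((202 - 247)*(sqrt(-11 - 75*sqrt(70)))) = 1/((-45)*sqrt(-11 - 75*sqrt(70))) = -1/(45*sqrt(-11 - 75*sqrt(70)))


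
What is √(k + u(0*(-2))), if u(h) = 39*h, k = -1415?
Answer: I*√1415 ≈ 37.616*I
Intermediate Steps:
√(k + u(0*(-2))) = √(-1415 + 39*(0*(-2))) = √(-1415 + 39*0) = √(-1415 + 0) = √(-1415) = I*√1415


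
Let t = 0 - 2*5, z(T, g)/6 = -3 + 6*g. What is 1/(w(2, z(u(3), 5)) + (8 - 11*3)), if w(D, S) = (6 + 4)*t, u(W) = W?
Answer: -1/125 ≈ -0.0080000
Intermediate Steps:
z(T, g) = -18 + 36*g (z(T, g) = 6*(-3 + 6*g) = -18 + 36*g)
t = -10 (t = 0 - 1*10 = 0 - 10 = -10)
w(D, S) = -100 (w(D, S) = (6 + 4)*(-10) = 10*(-10) = -100)
1/(w(2, z(u(3), 5)) + (8 - 11*3)) = 1/(-100 + (8 - 11*3)) = 1/(-100 + (8 - 33)) = 1/(-100 - 25) = 1/(-125) = -1/125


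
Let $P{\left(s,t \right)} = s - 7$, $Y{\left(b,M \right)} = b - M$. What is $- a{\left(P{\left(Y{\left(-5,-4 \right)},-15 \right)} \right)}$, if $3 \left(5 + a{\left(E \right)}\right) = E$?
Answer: $\frac{23}{3} \approx 7.6667$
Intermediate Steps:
$P{\left(s,t \right)} = -7 + s$
$a{\left(E \right)} = -5 + \frac{E}{3}$
$- a{\left(P{\left(Y{\left(-5,-4 \right)},-15 \right)} \right)} = - (-5 + \frac{-7 - 1}{3}) = - (-5 + \frac{1}{3} \left(-8\right)) = - (-5 - \frac{8}{3}) = \left(-1\right) \left(- \frac{23}{3}\right) = \frac{23}{3}$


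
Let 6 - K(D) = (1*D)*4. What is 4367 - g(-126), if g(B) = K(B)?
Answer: 3857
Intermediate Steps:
K(D) = 6 - 4*D (K(D) = 6 - 1*D*4 = 6 - D*4 = 6 - 4*D)
g(B) = 6 - 4*B
4367 - g(-126) = 4367 - (6 - 4*(-126)) = 4367 - (6 + 504) = 4367 - 1*510 = 4367 - 510 = 3857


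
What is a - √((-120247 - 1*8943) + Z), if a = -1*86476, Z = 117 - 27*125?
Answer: -86476 - 4*I*√8278 ≈ -86476.0 - 363.93*I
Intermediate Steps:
Z = -3258 (Z = 117 - 3375 = -3258)
a = -86476
a - √((-120247 - 1*8943) + Z) = -86476 - √((-120247 - 1*8943) - 3258) = -86476 - √((-120247 - 8943) - 3258) = -86476 - √(-129190 - 3258) = -86476 - √(-132448) = -86476 - 4*I*√8278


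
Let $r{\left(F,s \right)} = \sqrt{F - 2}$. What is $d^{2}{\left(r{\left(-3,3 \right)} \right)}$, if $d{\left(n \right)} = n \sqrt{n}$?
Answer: $- 5 i \sqrt{5} \approx - 11.18 i$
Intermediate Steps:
$r{\left(F,s \right)} = \sqrt{-2 + F}$
$d{\left(n \right)} = n^{\frac{3}{2}}$
$d^{2}{\left(r{\left(-3,3 \right)} \right)} = \left(\left(\sqrt{-2 - 3}\right)^{\frac{3}{2}}\right)^{2} = \left(\left(\sqrt{-5}\right)^{\frac{3}{2}}\right)^{2} = \left(\left(i \sqrt{5}\right)^{\frac{3}{2}}\right)^{2} = \left(5^{\frac{3}{4}} i^{\frac{3}{2}}\right)^{2} = - 5 i \sqrt{5}$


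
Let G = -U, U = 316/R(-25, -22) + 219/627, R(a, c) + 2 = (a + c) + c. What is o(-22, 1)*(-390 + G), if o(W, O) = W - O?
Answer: 131706027/14839 ≈ 8875.7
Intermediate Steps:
R(a, c) = -2 + a + 2*c (R(a, c) = -2 + ((a + c) + c) = -2 + (a + 2*c) = -2 + a + 2*c)
U = -60861/14839 (U = 316/(-2 - 25 + 2*(-22)) + 219/627 = 316/(-2 - 25 - 44) + 219*(1/627) = 316/(-71) + 73/209 = 316*(-1/71) + 73/209 = -316/71 + 73/209 = -60861/14839 ≈ -4.1014)
G = 60861/14839 (G = -1*(-60861/14839) = 60861/14839 ≈ 4.1014)
o(-22, 1)*(-390 + G) = (-22 - 1*1)*(-390 + 60861/14839) = (-22 - 1)*(-5726349/14839) = -23*(-5726349/14839) = 131706027/14839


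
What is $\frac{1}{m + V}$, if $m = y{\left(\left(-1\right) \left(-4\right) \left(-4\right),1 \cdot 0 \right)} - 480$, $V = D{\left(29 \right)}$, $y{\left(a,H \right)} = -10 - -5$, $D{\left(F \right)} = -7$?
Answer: $- \frac{1}{492} \approx -0.0020325$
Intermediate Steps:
$y{\left(a,H \right)} = -5$ ($y{\left(a,H \right)} = -10 + 5 = -5$)
$V = -7$
$m = -485$ ($m = -5 - 480 = -485$)
$\frac{1}{m + V} = \frac{1}{-485 - 7} = \frac{1}{-492} = - \frac{1}{492}$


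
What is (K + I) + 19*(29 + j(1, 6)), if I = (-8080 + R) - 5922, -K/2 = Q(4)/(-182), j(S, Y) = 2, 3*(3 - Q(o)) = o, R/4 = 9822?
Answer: 7063880/273 ≈ 25875.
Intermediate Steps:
R = 39288 (R = 4*9822 = 39288)
Q(o) = 3 - o/3
K = 5/273 (K = -2*(3 - ⅓*4)/(-182) = -2*(3 - 4/3)*(-1)/182 = -10*(-1)/(3*182) = -2*(-5/546) = 5/273 ≈ 0.018315)
I = 25286 (I = (-8080 + 39288) - 5922 = 31208 - 5922 = 25286)
(K + I) + 19*(29 + j(1, 6)) = (5/273 + 25286) + 19*(29 + 2) = 6903083/273 + 19*31 = 6903083/273 + 589 = 7063880/273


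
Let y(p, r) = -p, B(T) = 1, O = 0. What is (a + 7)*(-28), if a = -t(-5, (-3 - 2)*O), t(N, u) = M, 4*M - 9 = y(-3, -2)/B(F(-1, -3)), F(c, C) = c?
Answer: -112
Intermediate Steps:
M = 3 (M = 9/4 + (-1*(-3)/1)/4 = 9/4 + (3*1)/4 = 9/4 + (1/4)*3 = 9/4 + 3/4 = 3)
t(N, u) = 3
a = -3 (a = -1*3 = -3)
(a + 7)*(-28) = (-3 + 7)*(-28) = 4*(-28) = -112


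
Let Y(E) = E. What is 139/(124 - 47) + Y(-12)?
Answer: -785/77 ≈ -10.195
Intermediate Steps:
139/(124 - 47) + Y(-12) = 139/(124 - 47) - 12 = 139/77 - 12 = -785/77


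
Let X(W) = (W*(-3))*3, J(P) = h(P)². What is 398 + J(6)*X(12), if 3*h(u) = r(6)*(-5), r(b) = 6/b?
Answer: 98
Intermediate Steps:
h(u) = -5/3 (h(u) = ((6/6)*(-5))/3 = ((6*(⅙))*(-5))/3 = (1*(-5))/3 = (⅓)*(-5) = -5/3)
J(P) = 25/9 (J(P) = (-5/3)² = 25/9)
X(W) = -9*W (X(W) = -3*W*3 = -9*W)
398 + J(6)*X(12) = 398 + 25*(-9*12)/9 = 398 + (25/9)*(-108) = 398 - 300 = 98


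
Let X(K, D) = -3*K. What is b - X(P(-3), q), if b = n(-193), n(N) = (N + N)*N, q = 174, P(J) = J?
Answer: 74489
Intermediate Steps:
n(N) = 2*N² (n(N) = (2*N)*N = 2*N²)
b = 74498 (b = 2*(-193)² = 2*37249 = 74498)
b - X(P(-3), q) = 74498 - (-3)*(-3) = 74498 - 1*9 = 74498 - 9 = 74489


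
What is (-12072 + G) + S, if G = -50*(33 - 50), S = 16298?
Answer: 5076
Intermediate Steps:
G = 850 (G = -50*(-17) = 850)
(-12072 + G) + S = (-12072 + 850) + 16298 = -11222 + 16298 = 5076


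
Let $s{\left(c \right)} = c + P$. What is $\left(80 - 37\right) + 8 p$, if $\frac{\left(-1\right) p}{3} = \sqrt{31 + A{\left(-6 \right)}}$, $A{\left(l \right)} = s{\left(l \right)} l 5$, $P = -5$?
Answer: $-413$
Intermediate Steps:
$s{\left(c \right)} = -5 + c$ ($s{\left(c \right)} = c - 5 = -5 + c$)
$A{\left(l \right)} = 5 l \left(-5 + l\right)$ ($A{\left(l \right)} = \left(-5 + l\right) l 5 = \left(-5 + l\right) 5 l = 5 l \left(-5 + l\right)$)
$p = -57$ ($p = - 3 \sqrt{31 + 5 \left(-6\right) \left(-5 - 6\right)} = - 3 \sqrt{31 + 5 \left(-6\right) \left(-11\right)} = - 3 \sqrt{31 + 330} = - 3 \sqrt{361} = \left(-3\right) 19 = -57$)
$\left(80 - 37\right) + 8 p = \left(80 - 37\right) + 8 \left(-57\right) = \left(80 - 37\right) - 456 = 43 - 456 = -413$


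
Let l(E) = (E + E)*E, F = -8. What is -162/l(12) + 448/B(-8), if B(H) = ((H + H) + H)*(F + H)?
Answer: 29/48 ≈ 0.60417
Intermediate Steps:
B(H) = 3*H*(-8 + H) (B(H) = ((H + H) + H)*(-8 + H) = (2*H + H)*(-8 + H) = (3*H)*(-8 + H) = 3*H*(-8 + H))
l(E) = 2*E² (l(E) = (2*E)*E = 2*E²)
-162/l(12) + 448/B(-8) = -162/(2*12²) + 448/((3*(-8)*(-8 - 8))) = -162/(2*144) + 448/((3*(-8)*(-16))) = -162/288 + 448/384 = -162*1/288 + 448*(1/384) = -9/16 + 7/6 = 29/48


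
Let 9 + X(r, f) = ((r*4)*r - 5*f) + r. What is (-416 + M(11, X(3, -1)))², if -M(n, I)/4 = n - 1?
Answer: 207936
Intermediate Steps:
X(r, f) = -9 + r - 5*f + 4*r² (X(r, f) = -9 + (((r*4)*r - 5*f) + r) = -9 + (((4*r)*r - 5*f) + r) = -9 + ((4*r² - 5*f) + r) = -9 + ((-5*f + 4*r²) + r) = -9 + (r - 5*f + 4*r²) = -9 + r - 5*f + 4*r²)
M(n, I) = 4 - 4*n (M(n, I) = -4*(n - 1) = -4*(-1 + n) = 4 - 4*n)
(-416 + M(11, X(3, -1)))² = (-416 + (4 - 4*11))² = (-416 + (4 - 44))² = (-416 - 40)² = (-456)² = 207936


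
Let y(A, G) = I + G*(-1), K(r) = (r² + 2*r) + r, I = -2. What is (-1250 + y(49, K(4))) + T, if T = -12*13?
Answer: -1436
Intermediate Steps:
K(r) = r² + 3*r
T = -156
y(A, G) = -2 - G (y(A, G) = -2 + G*(-1) = -2 - G)
(-1250 + y(49, K(4))) + T = (-1250 + (-2 - 4*(3 + 4))) - 156 = (-1250 + (-2 - 4*7)) - 156 = (-1250 + (-2 - 1*28)) - 156 = (-1250 + (-2 - 28)) - 156 = (-1250 - 30) - 156 = -1280 - 156 = -1436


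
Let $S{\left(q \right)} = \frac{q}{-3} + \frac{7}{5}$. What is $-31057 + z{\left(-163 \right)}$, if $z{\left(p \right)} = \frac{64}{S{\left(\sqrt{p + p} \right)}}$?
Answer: $- \frac{266790527}{8591} + \frac{4800 i \sqrt{326}}{8591} \approx -31055.0 + 10.088 i$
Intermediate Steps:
$S{\left(q \right)} = \frac{7}{5} - \frac{q}{3}$ ($S{\left(q \right)} = q \left(- \frac{1}{3}\right) + 7 \cdot \frac{1}{5} = - \frac{q}{3} + \frac{7}{5} = \frac{7}{5} - \frac{q}{3}$)
$z{\left(p \right)} = \frac{64}{\frac{7}{5} - \frac{\sqrt{2} \sqrt{p}}{3}}$ ($z{\left(p \right)} = \frac{64}{\frac{7}{5} - \frac{\sqrt{p + p}}{3}} = \frac{64}{\frac{7}{5} - \frac{\sqrt{2 p}}{3}} = \frac{64}{\frac{7}{5} - \frac{\sqrt{2} \sqrt{p}}{3}}$)
$-31057 + z{\left(-163 \right)} = -31057 - \frac{960}{-21 + 5 \sqrt{2} \sqrt{-163}} = -31057 - \frac{960}{-21 + 5 \sqrt{2} i \sqrt{163}} = -31057 - \frac{960}{-21 + 5 i \sqrt{326}}$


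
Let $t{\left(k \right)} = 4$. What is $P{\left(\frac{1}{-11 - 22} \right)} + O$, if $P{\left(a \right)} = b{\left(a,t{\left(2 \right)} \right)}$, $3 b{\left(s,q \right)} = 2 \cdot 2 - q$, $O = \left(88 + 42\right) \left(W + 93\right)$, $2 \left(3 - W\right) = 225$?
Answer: $-2145$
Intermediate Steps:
$W = - \frac{219}{2}$ ($W = 3 - \frac{225}{2} = - \frac{219}{2} \approx -109.5$)
$O = -2145$ ($O = \left(88 + 42\right) \left(- \frac{219}{2} + 93\right) = 130 \left(- \frac{33}{2}\right) = -2145$)
$b{\left(s,q \right)} = \frac{4}{3} - \frac{q}{3}$ ($b{\left(s,q \right)} = \frac{2 \cdot 2 - q}{3} = \frac{4 - q}{3} = \frac{4}{3} - \frac{q}{3}$)
$P{\left(a \right)} = 0$ ($P{\left(a \right)} = \frac{4}{3} - \frac{4}{3} = 0$)
$P{\left(\frac{1}{-11 - 22} \right)} + O = 0 - 2145 = -2145$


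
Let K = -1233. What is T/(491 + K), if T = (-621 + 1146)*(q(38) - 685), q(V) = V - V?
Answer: 51375/106 ≈ 484.67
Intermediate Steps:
q(V) = 0
T = -359625 (T = (-621 + 1146)*(0 - 685) = 525*(-685) = -359625)
T/(491 + K) = -359625/(491 - 1233) = -359625/(-742) = -1/742*(-359625) = 51375/106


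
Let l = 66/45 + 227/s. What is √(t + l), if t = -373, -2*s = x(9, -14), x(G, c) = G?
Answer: I*√94945/15 ≈ 20.542*I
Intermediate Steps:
s = -9/2 (s = -½*9 = -9/2 ≈ -4.5000)
l = -2204/45 (l = 66/45 + 227/(-9/2) = 66*(1/45) + 227*(-2/9) = 22/15 - 454/9 = -2204/45 ≈ -48.978)
√(t + l) = √(-373 - 2204/45) = √(-18989/45) = I*√94945/15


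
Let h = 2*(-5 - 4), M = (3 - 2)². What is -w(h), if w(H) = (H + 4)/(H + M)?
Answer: -14/17 ≈ -0.82353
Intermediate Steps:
M = 1 (M = 1² = 1)
h = -18 (h = 2*(-9) = -18)
w(H) = (4 + H)/(1 + H) (w(H) = (H + 4)/(H + 1) = (4 + H)/(1 + H))
-w(h) = -(4 - 18)/(1 - 18) = -(-14)/(-17) = -(-1)*(-14)/17 = -1*14/17 = -14/17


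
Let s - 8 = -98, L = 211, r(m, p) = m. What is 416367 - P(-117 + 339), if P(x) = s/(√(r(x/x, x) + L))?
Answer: 416367 + 45*√53/53 ≈ 4.1637e+5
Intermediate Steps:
s = -90 (s = 8 - 98 = -90)
P(x) = -45*√53/53 (P(x) = -90/√(x/x + 211) = -90/√(1 + 211) = -90*√53/106 = -45*√53/53)
416367 - P(-117 + 339) = 416367 - (-45)*√53/53 = 416367 + 45*√53/53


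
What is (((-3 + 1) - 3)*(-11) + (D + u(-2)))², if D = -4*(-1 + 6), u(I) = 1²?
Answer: 1296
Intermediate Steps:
u(I) = 1
D = -20 (D = -4*5 = -20)
(((-3 + 1) - 3)*(-11) + (D + u(-2)))² = (((-3 + 1) - 3)*(-11) + (-20 + 1))² = ((-2 - 3)*(-11) - 19)² = (-5*(-11) - 19)² = (55 - 19)² = 36² = 1296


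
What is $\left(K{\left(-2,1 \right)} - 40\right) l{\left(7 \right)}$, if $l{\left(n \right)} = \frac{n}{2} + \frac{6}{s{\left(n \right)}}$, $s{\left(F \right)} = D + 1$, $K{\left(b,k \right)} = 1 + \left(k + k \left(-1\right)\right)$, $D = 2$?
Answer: $- \frac{429}{2} \approx -214.5$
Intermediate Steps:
$K{\left(b,k \right)} = 1$ ($K{\left(b,k \right)} = 1 + \left(k - k\right) = 1 + 0 = 1$)
$s{\left(F \right)} = 3$ ($s{\left(F \right)} = 2 + 1 = 3$)
$l{\left(n \right)} = 2 + \frac{n}{2}$ ($l{\left(n \right)} = \frac{n}{2} + \frac{6}{3} = n \frac{1}{2} + 6 \cdot \frac{1}{3} = \frac{n}{2} + 2 = 2 + \frac{n}{2}$)
$\left(K{\left(-2,1 \right)} - 40\right) l{\left(7 \right)} = \left(1 - 40\right) \left(2 + \frac{1}{2} \cdot 7\right) = \left(1 - 40\right) \left(2 + \frac{7}{2}\right) = \left(-39\right) \frac{11}{2} = - \frac{429}{2}$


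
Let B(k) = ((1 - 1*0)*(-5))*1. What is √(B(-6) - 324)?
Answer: I*√329 ≈ 18.138*I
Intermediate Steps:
B(k) = -5 (B(k) = ((1 + 0)*(-5))*1 = (1*(-5))*1 = -5*1 = -5)
√(B(-6) - 324) = √(-5 - 324) = √(-329) = I*√329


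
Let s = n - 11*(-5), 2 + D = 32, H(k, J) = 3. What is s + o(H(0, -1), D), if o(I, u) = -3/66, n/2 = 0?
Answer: 1209/22 ≈ 54.955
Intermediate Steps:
n = 0 (n = 2*0 = 0)
D = 30 (D = -2 + 32 = 30)
o(I, u) = -1/22 (o(I, u) = -3*1/66 = -1/22)
s = 55 (s = 0 - 11*(-5) = 0 + 55 = 55)
s + o(H(0, -1), D) = 55 - 1/22 = 1209/22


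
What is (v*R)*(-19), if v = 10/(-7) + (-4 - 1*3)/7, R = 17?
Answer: 5491/7 ≈ 784.43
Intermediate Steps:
v = -17/7 (v = 10*(-1/7) + (-4 - 3)*(1/7) = -10/7 - 7*1/7 = -10/7 - 1 = -17/7 ≈ -2.4286)
(v*R)*(-19) = -17/7*17*(-19) = -289/7*(-19) = 5491/7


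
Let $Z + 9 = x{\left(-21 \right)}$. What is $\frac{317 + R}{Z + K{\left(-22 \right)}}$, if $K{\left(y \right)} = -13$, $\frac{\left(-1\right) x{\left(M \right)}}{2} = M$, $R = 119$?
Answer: $\frac{109}{5} \approx 21.8$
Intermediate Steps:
$x{\left(M \right)} = - 2 M$
$Z = 33$ ($Z = -9 - -42 = -9 + 42 = 33$)
$\frac{317 + R}{Z + K{\left(-22 \right)}} = \frac{317 + 119}{33 - 13} = \frac{436}{20} = 436 \cdot \frac{1}{20} = \frac{109}{5}$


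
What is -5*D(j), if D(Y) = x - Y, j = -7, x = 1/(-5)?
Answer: -34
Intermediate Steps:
x = -⅕ (x = 1*(-⅕) = -⅕ ≈ -0.20000)
D(Y) = -⅕ - Y
-5*D(j) = -5*(-⅕ - 1*(-7)) = -5*(-⅕ + 7) = -5*34/5 = -34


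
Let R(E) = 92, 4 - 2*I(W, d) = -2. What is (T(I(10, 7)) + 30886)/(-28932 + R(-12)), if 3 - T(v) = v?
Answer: -15443/14420 ≈ -1.0709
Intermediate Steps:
I(W, d) = 3 (I(W, d) = 2 - 1/2*(-2) = 2 + 1 = 3)
T(v) = 3 - v
(T(I(10, 7)) + 30886)/(-28932 + R(-12)) = ((3 - 1*3) + 30886)/(-28932 + 92) = ((3 - 3) + 30886)/(-28840) = (0 + 30886)*(-1/28840) = 30886*(-1/28840) = -15443/14420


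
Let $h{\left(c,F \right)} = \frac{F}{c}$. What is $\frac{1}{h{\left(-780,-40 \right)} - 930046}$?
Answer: $- \frac{39}{36271792} \approx -1.0752 \cdot 10^{-6}$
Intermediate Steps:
$\frac{1}{h{\left(-780,-40 \right)} - 930046} = \frac{1}{- \frac{40}{-780} - 930046} = \frac{1}{\left(-40\right) \left(- \frac{1}{780}\right) - 930046} = \frac{1}{\frac{2}{39} - 930046} = \frac{1}{- \frac{36271792}{39}} = - \frac{39}{36271792}$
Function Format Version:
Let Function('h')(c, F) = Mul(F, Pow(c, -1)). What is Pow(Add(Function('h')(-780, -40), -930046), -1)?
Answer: Rational(-39, 36271792) ≈ -1.0752e-6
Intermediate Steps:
Pow(Add(Function('h')(-780, -40), -930046), -1) = Pow(Add(Mul(-40, Pow(-780, -1)), -930046), -1) = Pow(Add(Mul(-40, Rational(-1, 780)), -930046), -1) = Pow(Add(Rational(2, 39), -930046), -1) = Pow(Rational(-36271792, 39), -1) = Rational(-39, 36271792)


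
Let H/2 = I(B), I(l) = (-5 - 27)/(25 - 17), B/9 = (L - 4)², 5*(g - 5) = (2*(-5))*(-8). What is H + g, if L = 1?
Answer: 13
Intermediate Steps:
g = 21 (g = 5 + ((2*(-5))*(-8))/5 = 5 + (-10*(-8))/5 = 5 + (⅕)*80 = 5 + 16 = 21)
B = 81 (B = 9*(1 - 4)² = 9*(-3)² = 9*9 = 81)
I(l) = -4 (I(l) = -32/8 = -32*⅛ = -4)
H = -8 (H = 2*(-4) = -8)
H + g = -8 + 21 = 13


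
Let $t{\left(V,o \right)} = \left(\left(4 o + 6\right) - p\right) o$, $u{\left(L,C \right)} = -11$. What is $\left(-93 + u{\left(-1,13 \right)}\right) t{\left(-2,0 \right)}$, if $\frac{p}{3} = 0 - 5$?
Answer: $0$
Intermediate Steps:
$p = -15$ ($p = 3 \left(0 - 5\right) = 3 \left(-5\right) = -15$)
$t{\left(V,o \right)} = o \left(21 + 4 o\right)$ ($t{\left(V,o \right)} = \left(\left(4 o + 6\right) - -15\right) o = \left(\left(6 + 4 o\right) + 15\right) o = \left(21 + 4 o\right) o = o \left(21 + 4 o\right)$)
$\left(-93 + u{\left(-1,13 \right)}\right) t{\left(-2,0 \right)} = \left(-93 - 11\right) 0 \left(21 + 4 \cdot 0\right) = - 104 \cdot 0 \left(21 + 0\right) = - 104 \cdot 0 \cdot 21 = \left(-104\right) 0 = 0$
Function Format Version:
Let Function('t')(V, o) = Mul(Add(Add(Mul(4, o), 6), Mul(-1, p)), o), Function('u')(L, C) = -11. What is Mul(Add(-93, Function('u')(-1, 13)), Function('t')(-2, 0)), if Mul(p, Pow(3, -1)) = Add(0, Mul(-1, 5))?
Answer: 0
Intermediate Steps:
p = -15 (p = Mul(3, Add(0, Mul(-1, 5))) = Mul(3, Add(0, -5)) = Mul(3, -5) = -15)
Function('t')(V, o) = Mul(o, Add(21, Mul(4, o))) (Function('t')(V, o) = Mul(Add(Add(Mul(4, o), 6), Mul(-1, -15)), o) = Mul(Add(Add(6, Mul(4, o)), 15), o) = Mul(Add(21, Mul(4, o)), o) = Mul(o, Add(21, Mul(4, o))))
Mul(Add(-93, Function('u')(-1, 13)), Function('t')(-2, 0)) = Mul(Add(-93, -11), Mul(0, Add(21, Mul(4, 0)))) = Mul(-104, Mul(0, Add(21, 0))) = Mul(-104, Mul(0, 21)) = Mul(-104, 0) = 0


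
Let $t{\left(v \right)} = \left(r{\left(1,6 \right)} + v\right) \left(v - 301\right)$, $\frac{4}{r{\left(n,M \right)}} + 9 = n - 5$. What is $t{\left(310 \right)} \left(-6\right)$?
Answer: $- \frac{217404}{13} \approx -16723.0$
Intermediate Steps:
$r{\left(n,M \right)} = \frac{4}{-14 + n}$ ($r{\left(n,M \right)} = \frac{4}{-9 + \left(n - 5\right)} = \frac{4}{-9 + \left(-5 + n\right)} = \frac{4}{-14 + n}$)
$t{\left(v \right)} = \left(-301 + v\right) \left(- \frac{4}{13} + v\right)$ ($t{\left(v \right)} = \left(\frac{4}{-14 + 1} + v\right) \left(v - 301\right) = \left(\frac{4}{-13} + v\right) \left(-301 + v\right) = \left(4 \left(- \frac{1}{13}\right) + v\right) \left(-301 + v\right) = \left(- \frac{4}{13} + v\right) \left(-301 + v\right) = \left(-301 + v\right) \left(- \frac{4}{13} + v\right)$)
$t{\left(310 \right)} \left(-6\right) = \left(\frac{1204}{13} + 310^{2} - \frac{1214270}{13}\right) \left(-6\right) = \left(\frac{1204}{13} + 96100 - \frac{1214270}{13}\right) \left(-6\right) = \frac{36234}{13} \left(-6\right) = - \frac{217404}{13}$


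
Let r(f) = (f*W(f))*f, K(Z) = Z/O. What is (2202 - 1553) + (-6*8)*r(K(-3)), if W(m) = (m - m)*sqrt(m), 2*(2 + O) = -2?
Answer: 649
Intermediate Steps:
O = -3 (O = -2 + (1/2)*(-2) = -2 - 1 = -3)
K(Z) = -Z/3 (K(Z) = Z/(-3) = Z*(-1/3) = -Z/3)
W(m) = 0 (W(m) = 0*sqrt(m) = 0)
r(f) = 0 (r(f) = (f*0)*f = 0*f = 0)
(2202 - 1553) + (-6*8)*r(K(-3)) = (2202 - 1553) - 6*8*0 = 649 - 48*0 = 649 + 0 = 649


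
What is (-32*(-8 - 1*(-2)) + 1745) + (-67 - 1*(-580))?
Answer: 2450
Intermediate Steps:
(-32*(-8 - 1*(-2)) + 1745) + (-67 - 1*(-580)) = (-32*(-8 + 2) + 1745) + (-67 + 580) = (-32*(-6) + 1745) + 513 = (192 + 1745) + 513 = 1937 + 513 = 2450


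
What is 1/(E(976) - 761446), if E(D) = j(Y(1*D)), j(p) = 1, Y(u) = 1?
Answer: -1/761445 ≈ -1.3133e-6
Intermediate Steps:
E(D) = 1
1/(E(976) - 761446) = 1/(1 - 761446) = 1/(-761445) = -1/761445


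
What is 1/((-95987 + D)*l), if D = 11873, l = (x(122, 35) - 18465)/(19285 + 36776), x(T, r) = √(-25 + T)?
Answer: 115018485/3186575972288 + 6229*√97/3186575972288 ≈ 3.6114e-5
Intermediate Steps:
l = -6155/18687 + √97/56061 (l = (√(-25 + 122) - 18465)/(19285 + 36776) = (√97 - 18465)/56061 = (-18465 + √97)*(1/56061) = -6155/18687 + √97/56061 ≈ -0.32920)
1/((-95987 + D)*l) = 1/((-95987 + 11873)*(-6155/18687 + √97/56061)) = 1/((-84114)*(-6155/18687 + √97/56061)) = -1/(84114*(-6155/18687 + √97/56061))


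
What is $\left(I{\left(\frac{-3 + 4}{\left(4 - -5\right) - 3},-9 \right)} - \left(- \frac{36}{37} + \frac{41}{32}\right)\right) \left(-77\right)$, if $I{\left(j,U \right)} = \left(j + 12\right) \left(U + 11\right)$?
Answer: $- \frac{6570949}{3552} \approx -1849.9$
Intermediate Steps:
$I{\left(j,U \right)} = \left(11 + U\right) \left(12 + j\right)$ ($I{\left(j,U \right)} = \left(12 + j\right) \left(11 + U\right) = \left(11 + U\right) \left(12 + j\right)$)
$\left(I{\left(\frac{-3 + 4}{\left(4 - -5\right) - 3},-9 \right)} - \left(- \frac{36}{37} + \frac{41}{32}\right)\right) \left(-77\right) = \left(\left(132 + 11 \frac{-3 + 4}{\left(4 - -5\right) - 3} + 12 \left(-9\right) - 9 \frac{-3 + 4}{\left(4 - -5\right) - 3}\right) - \left(- \frac{36}{37} + \frac{41}{32}\right)\right) \left(-77\right) = \left(\left(132 + 11 \cdot 1 \frac{1}{\left(4 + 5\right) - 3} - 108 - 9 \cdot 1 \frac{1}{\left(4 + 5\right) - 3}\right) - \frac{365}{1184}\right) \left(-77\right) = \left(\left(132 + 11 \cdot 1 \frac{1}{9 - 3} - 108 - 9 \cdot 1 \frac{1}{9 - 3}\right) + \left(\frac{36}{37} - \frac{41}{32}\right)\right) \left(-77\right) = \left(\left(132 + 11 \cdot 1 \cdot \frac{1}{6} - 108 - 9 \cdot 1 \cdot \frac{1}{6}\right) - \frac{365}{1184}\right) \left(-77\right) = \left(\left(132 + 11 \cdot \frac{1}{6} - 108 - \frac{3}{2}\right) - \frac{365}{1184}\right) \left(-77\right) = \left(\left(132 + \frac{11}{6} - 108 - \frac{3}{2}\right) - \frac{365}{1184}\right) \left(-77\right) = \left(\frac{73}{3} - \frac{365}{1184}\right) \left(-77\right) = \frac{85337}{3552} \left(-77\right) = - \frac{6570949}{3552}$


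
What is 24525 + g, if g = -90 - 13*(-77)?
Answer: 25436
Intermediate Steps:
g = 911 (g = -90 + 1001 = 911)
24525 + g = 24525 + 911 = 25436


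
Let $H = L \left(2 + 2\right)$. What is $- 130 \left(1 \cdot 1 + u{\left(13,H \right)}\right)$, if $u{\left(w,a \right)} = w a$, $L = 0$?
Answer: $-130$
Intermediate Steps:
$H = 0$ ($H = 0 \left(2 + 2\right) = 0 \cdot 4 = 0$)
$u{\left(w,a \right)} = a w$
$- 130 \left(1 \cdot 1 + u{\left(13,H \right)}\right) = - 130 \left(1 \cdot 1 + 0 \cdot 13\right) = - 130 \left(1 + 0\right) = \left(-130\right) 1 = -130$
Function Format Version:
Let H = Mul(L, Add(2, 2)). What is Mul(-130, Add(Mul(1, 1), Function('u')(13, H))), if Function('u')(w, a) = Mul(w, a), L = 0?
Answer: -130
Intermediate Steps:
H = 0 (H = Mul(0, Add(2, 2)) = Mul(0, 4) = 0)
Function('u')(w, a) = Mul(a, w)
Mul(-130, Add(Mul(1, 1), Function('u')(13, H))) = Mul(-130, Add(Mul(1, 1), Mul(0, 13))) = Mul(-130, Add(1, 0)) = Mul(-130, 1) = -130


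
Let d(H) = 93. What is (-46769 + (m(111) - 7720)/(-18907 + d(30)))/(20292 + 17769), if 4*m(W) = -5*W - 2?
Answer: -3519616427/2864318616 ≈ -1.2288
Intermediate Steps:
m(W) = -½ - 5*W/4 (m(W) = (-5*W - 2)/4 = (-2 - 5*W)/4 = -½ - 5*W/4)
(-46769 + (m(111) - 7720)/(-18907 + d(30)))/(20292 + 17769) = (-46769 + ((-½ - 5/4*111) - 7720)/(-18907 + 93))/(20292 + 17769) = (-46769 + ((-½ - 555/4) - 7720)/(-18814))/38061 = (-46769 + (-557/4 - 7720)*(-1/18814))*(1/38061) = (-46769 - 31437/4*(-1/18814))*(1/38061) = (-46769 + 31437/75256)*(1/38061) = -3519616427/75256*1/38061 = -3519616427/2864318616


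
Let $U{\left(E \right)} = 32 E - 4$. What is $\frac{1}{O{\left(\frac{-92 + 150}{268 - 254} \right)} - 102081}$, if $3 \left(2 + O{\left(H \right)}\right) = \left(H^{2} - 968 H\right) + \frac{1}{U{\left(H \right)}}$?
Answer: $- \frac{132300}{13681677257} \approx -9.6699 \cdot 10^{-6}$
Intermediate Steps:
$U{\left(E \right)} = -4 + 32 E$
$O{\left(H \right)} = -2 - \frac{968 H}{3} + \frac{H^{2}}{3} + \frac{1}{3 \left(-4 + 32 H\right)}$ ($O{\left(H \right)} = -2 + \frac{\left(H^{2} - 968 H\right) + \frac{1}{-4 + 32 H}}{3} = -2 + \frac{H^{2} + \frac{1}{-4 + 32 H} - 968 H}{3} = -2 + \left(- \frac{968 H}{3} + \frac{H^{2}}{3} + \frac{1}{3 \left(-4 + 32 H\right)}\right) = -2 - \frac{968 H}{3} + \frac{H^{2}}{3} + \frac{1}{3 \left(-4 + 32 H\right)}$)
$\frac{1}{O{\left(\frac{-92 + 150}{268 - 254} \right)} - 102081} = \frac{1}{\frac{25 - 30980 \left(\frac{-92 + 150}{268 - 254}\right)^{2} + 32 \left(\frac{-92 + 150}{268 - 254}\right)^{3} + 3680 \frac{-92 + 150}{268 - 254}}{12 \left(-1 + 8 \frac{-92 + 150}{268 - 254}\right)} - 102081} = \frac{1}{\frac{25 - 30980 \left(\frac{58}{14}\right)^{2} + 32 \left(\frac{58}{14}\right)^{3} + 3680 \cdot \frac{58}{14}}{12 \left(-1 + 8 \cdot \frac{58}{14}\right)} - 102081} = \frac{1}{\frac{25 - 30980 \left(58 \cdot \frac{1}{14}\right)^{2} + 32 \left(58 \cdot \frac{1}{14}\right)^{3} + 3680 \cdot 58 \cdot \frac{1}{14}}{12 \left(-1 + 8 \cdot 58 \cdot \frac{1}{14}\right)} - 102081} = \frac{1}{\frac{25 - 30980 \left(\frac{29}{7}\right)^{2} + 32 \left(\frac{29}{7}\right)^{3} + 3680 \cdot \frac{29}{7}}{12 \left(-1 + 8 \cdot \frac{29}{7}\right)} - 102081} = \frac{1}{\frac{25 - \frac{26054180}{49} + 32 \cdot \frac{24389}{343} + \frac{106720}{7}}{12 \left(-1 + \frac{232}{7}\right)} - 102081} = \frac{1}{\frac{25 - \frac{26054180}{49} + \frac{780448}{343} + \frac{106720}{7}}{12 \cdot \frac{225}{7}} - 102081} = \frac{1}{\frac{1}{12} \cdot \frac{7}{225} \left(- \frac{176360957}{343}\right) - 102081} = \frac{1}{- \frac{176360957}{132300} - 102081} = \frac{1}{- \frac{13681677257}{132300}} = - \frac{132300}{13681677257}$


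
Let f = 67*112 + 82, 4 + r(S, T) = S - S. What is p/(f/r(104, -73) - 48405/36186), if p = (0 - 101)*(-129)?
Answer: -78577899/11445859 ≈ -6.8652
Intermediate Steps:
r(S, T) = -4 (r(S, T) = -4 + (S - S) = -4 + 0 = -4)
f = 7586 (f = 7504 + 82 = 7586)
p = 13029 (p = -101*(-129) = 13029)
p/(f/r(104, -73) - 48405/36186) = 13029/(7586/(-4) - 48405/36186) = 13029/(7586*(-¼) - 48405*1/36186) = 13029/(-3793/2 - 16135/12062) = 13029/(-11445859/6031) = 13029*(-6031/11445859) = -78577899/11445859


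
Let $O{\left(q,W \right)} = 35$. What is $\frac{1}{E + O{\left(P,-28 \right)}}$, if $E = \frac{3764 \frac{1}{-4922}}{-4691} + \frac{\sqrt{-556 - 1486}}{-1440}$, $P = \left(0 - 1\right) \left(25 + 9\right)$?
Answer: $\frac{4836365884334494425600}{169273730454597883739821} + \frac{95959193609952720 i \sqrt{2042}}{169273730454597883739821} \approx 0.028571 + 2.5617 \cdot 10^{-5} i$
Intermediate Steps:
$P = -34$ ($P = \left(-1\right) 34 = -34$)
$E = \frac{1882}{11544551} - \frac{i \sqrt{2042}}{1440}$ ($E = 3764 \left(- \frac{1}{4922}\right) \left(- \frac{1}{4691}\right) + \sqrt{-2042} \left(- \frac{1}{1440}\right) = \left(- \frac{1882}{2461}\right) \left(- \frac{1}{4691}\right) + i \sqrt{2042} \left(- \frac{1}{1440}\right) = \frac{1882}{11544551} - \frac{i \sqrt{2042}}{1440} \approx 0.00016302 - 0.031381 i$)
$\frac{1}{E + O{\left(P,-28 \right)}} = \frac{1}{\left(\frac{1882}{11544551} - \frac{i \sqrt{2042}}{1440}\right) + 35} = \frac{1}{\frac{404061167}{11544551} - \frac{i \sqrt{2042}}{1440}}$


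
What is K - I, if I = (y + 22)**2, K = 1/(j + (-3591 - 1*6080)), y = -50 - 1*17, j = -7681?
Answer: -35137801/17352 ≈ -2025.0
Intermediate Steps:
y = -67 (y = -50 - 17 = -67)
K = -1/17352 (K = 1/(-7681 + (-3591 - 1*6080)) = 1/(-7681 + (-3591 - 6080)) = 1/(-7681 - 9671) = 1/(-17352) = -1/17352 ≈ -5.7630e-5)
I = 2025 (I = (-67 + 22)**2 = (-45)**2 = 2025)
K - I = -1/17352 - 1*2025 = -1/17352 - 2025 = -35137801/17352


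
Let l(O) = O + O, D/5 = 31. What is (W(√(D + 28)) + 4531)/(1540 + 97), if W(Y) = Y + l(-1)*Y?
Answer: 4531/1637 - √183/1637 ≈ 2.7596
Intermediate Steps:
D = 155 (D = 5*31 = 155)
l(O) = 2*O
W(Y) = -Y (W(Y) = Y + (2*(-1))*Y = Y - 2*Y = -Y)
(W(√(D + 28)) + 4531)/(1540 + 97) = (-√(155 + 28) + 4531)/(1540 + 97) = (-√183 + 4531)/1637 = (4531 - √183)*(1/1637) = 4531/1637 - √183/1637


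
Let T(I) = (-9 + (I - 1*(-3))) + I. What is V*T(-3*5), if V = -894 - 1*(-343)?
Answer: 19836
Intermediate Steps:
V = -551 (V = -894 + 343 = -551)
T(I) = -6 + 2*I (T(I) = (-9 + (I + 3)) + I = (-9 + (3 + I)) + I = (-6 + I) + I = -6 + 2*I)
V*T(-3*5) = -551*(-6 + 2*(-3*5)) = -551*(-6 + 2*(-15)) = -551*(-6 - 30) = -551*(-36) = 19836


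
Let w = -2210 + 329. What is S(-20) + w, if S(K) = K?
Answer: -1901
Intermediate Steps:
w = -1881
S(-20) + w = -20 - 1881 = -1901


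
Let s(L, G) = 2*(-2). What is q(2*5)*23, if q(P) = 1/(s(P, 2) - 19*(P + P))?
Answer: -23/384 ≈ -0.059896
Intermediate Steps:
s(L, G) = -4
q(P) = 1/(-4 - 38*P) (q(P) = 1/(-4 - 19*(P + P)) = 1/(-4 - 38*P))
q(2*5)*23 = -1/(4 + 38*(2*5))*23 = -1/(4 + 38*10)*23 = -1/(4 + 380)*23 = -1/384*23 = -23/384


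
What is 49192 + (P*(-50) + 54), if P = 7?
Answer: 48896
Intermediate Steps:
49192 + (P*(-50) + 54) = 49192 + (7*(-50) + 54) = 49192 + (-350 + 54) = 49192 - 296 = 48896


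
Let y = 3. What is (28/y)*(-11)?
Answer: -308/3 ≈ -102.67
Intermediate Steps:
(28/y)*(-11) = (28/3)*(-11) = -308/3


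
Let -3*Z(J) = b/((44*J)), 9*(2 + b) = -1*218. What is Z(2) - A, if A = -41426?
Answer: 24607103/594 ≈ 41426.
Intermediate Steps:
b = -236/9 (b = -2 + (-1*218)/9 = -2 + (⅑)*(-218) = -2 - 218/9 = -236/9 ≈ -26.222)
Z(J) = 59/(297*J) (Z(J) = -(-236)/(27*(44*J)) = -(-236)*1/(44*J)/27 = -(-59)/(297*J) = 59/(297*J))
Z(2) - A = (59/297)/2 - 1*(-41426) = (59/297)*(½) + 41426 = 59/594 + 41426 = 24607103/594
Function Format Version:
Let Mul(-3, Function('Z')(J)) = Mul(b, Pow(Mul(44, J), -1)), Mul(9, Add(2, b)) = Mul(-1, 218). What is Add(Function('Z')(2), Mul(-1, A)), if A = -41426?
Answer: Rational(24607103, 594) ≈ 41426.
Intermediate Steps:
b = Rational(-236, 9) (b = Add(-2, Mul(Rational(1, 9), Mul(-1, 218))) = Add(-2, Mul(Rational(1, 9), -218)) = Add(-2, Rational(-218, 9)) = Rational(-236, 9) ≈ -26.222)
Function('Z')(J) = Mul(Rational(59, 297), Pow(J, -1)) (Function('Z')(J) = Mul(Rational(-1, 3), Mul(Rational(-236, 9), Pow(Mul(44, J), -1))) = Mul(Rational(-1, 3), Mul(Rational(-236, 9), Mul(Rational(1, 44), Pow(J, -1)))) = Mul(Rational(-1, 3), Mul(Rational(-59, 99), Pow(J, -1))) = Mul(Rational(59, 297), Pow(J, -1)))
Add(Function('Z')(2), Mul(-1, A)) = Add(Mul(Rational(59, 297), Pow(2, -1)), Mul(-1, -41426)) = Add(Mul(Rational(59, 297), Rational(1, 2)), 41426) = Add(Rational(59, 594), 41426) = Rational(24607103, 594)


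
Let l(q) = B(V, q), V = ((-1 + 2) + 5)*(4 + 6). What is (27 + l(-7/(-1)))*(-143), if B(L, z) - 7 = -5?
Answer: -4147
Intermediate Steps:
V = 60 (V = (1 + 5)*10 = 6*10 = 60)
B(L, z) = 2 (B(L, z) = 7 - 5 = 2)
l(q) = 2
(27 + l(-7/(-1)))*(-143) = (27 + 2)*(-143) = 29*(-143) = -4147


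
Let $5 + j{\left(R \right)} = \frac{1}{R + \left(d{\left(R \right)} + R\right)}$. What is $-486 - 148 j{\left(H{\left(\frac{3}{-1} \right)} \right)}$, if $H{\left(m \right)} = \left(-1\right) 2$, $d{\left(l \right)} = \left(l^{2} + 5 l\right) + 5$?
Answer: $\frac{1418}{5} \approx 283.6$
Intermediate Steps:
$d{\left(l \right)} = 5 + l^{2} + 5 l$
$H{\left(m \right)} = -2$
$j{\left(R \right)} = -5 + \frac{1}{5 + R^{2} + 7 R}$ ($j{\left(R \right)} = -5 + \frac{1}{R + \left(\left(5 + R^{2} + 5 R\right) + R\right)} = -5 + \frac{1}{R + \left(5 + R^{2} + 6 R\right)} = -5 + \frac{1}{5 + R^{2} + 7 R}$)
$-486 - 148 j{\left(H{\left(\frac{3}{-1} \right)} \right)} = -486 - 148 \frac{-24 - -70 - 5 \left(-2\right)^{2}}{5 + \left(-2\right)^{2} + 7 \left(-2\right)} = -486 - 148 \frac{-24 + 70 - 20}{5 + 4 - 14} = -486 - 148 \frac{-24 + 70 - 20}{-5} = -486 - 148 \left(\left(- \frac{1}{5}\right) 26\right) = -486 - - \frac{3848}{5} = -486 + \frac{3848}{5} = \frac{1418}{5}$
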